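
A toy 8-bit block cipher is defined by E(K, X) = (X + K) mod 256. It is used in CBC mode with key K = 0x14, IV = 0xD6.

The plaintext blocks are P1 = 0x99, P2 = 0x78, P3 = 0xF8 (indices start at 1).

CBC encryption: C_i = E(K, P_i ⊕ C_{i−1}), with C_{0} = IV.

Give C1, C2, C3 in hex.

C1 = 0x63, C2 = 0x2F, C3 = 0xEB

C1: P1 ⊕ 0xD6 = 0x4F; E(K, 0x4F) = 0x63.
C2: P2 ⊕ 0x63 = 0x1B; E(K, 0x1B) = 0x2F.
C3: P3 ⊕ 0x2F = 0xD7; E(K, 0xD7) = 0xEB.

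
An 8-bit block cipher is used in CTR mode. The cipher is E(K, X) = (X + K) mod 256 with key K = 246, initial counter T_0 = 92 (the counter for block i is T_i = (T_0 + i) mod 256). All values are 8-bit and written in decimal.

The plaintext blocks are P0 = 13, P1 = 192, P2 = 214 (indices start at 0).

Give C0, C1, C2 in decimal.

C0 = 95, C1 = 147, C2 = 130

CTR encryption: S_i = E(K, T_i) where T_i is the counter for block i; C_i = P_i ⊕ S_i.
C0: T = 92, S = E(K, T) = 82; 13 ⊕ 82 = 95.
C1: T = 93, S = E(K, T) = 83; 192 ⊕ 83 = 147.
C2: T = 94, S = E(K, T) = 84; 214 ⊕ 84 = 130.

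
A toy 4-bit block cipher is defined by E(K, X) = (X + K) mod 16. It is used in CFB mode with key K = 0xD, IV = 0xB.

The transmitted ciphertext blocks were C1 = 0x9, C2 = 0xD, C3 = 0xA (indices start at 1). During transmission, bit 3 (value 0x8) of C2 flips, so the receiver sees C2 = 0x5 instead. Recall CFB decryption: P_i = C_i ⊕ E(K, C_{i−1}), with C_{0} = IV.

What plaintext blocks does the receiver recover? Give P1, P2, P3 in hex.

Only C2 changed, to 0x5. In CFB, a change in C_i flips the same bit in P_i and garbles P_{i+1}. Decrypting the received ciphertext:
P1: E(K, 0xB) = 0x8; 0x9 ⊕ 0x8 = 0x1.
P2: E(K, 0x9) = 0x6; 0x5 ⊕ 0x6 = 0x3.
P3: E(K, 0x5) = 0x2; 0xA ⊕ 0x2 = 0x8.
Blocks that differ from the original plaintext: P2, P3.

P1 = 0x1, P2 = 0x3, P3 = 0x8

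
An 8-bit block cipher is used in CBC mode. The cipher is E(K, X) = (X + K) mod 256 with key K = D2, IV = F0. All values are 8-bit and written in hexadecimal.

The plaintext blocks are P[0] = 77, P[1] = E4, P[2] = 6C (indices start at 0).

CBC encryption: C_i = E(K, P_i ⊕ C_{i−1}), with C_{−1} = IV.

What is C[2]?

C[2] = B5

C[0]: P[0] ⊕ F0 = 87; E(K, 87) = 59.
C[1]: P[1] ⊕ 59 = BD; E(K, BD) = 8F.
C[2]: P[2] ⊕ 8F = E3; E(K, E3) = B5.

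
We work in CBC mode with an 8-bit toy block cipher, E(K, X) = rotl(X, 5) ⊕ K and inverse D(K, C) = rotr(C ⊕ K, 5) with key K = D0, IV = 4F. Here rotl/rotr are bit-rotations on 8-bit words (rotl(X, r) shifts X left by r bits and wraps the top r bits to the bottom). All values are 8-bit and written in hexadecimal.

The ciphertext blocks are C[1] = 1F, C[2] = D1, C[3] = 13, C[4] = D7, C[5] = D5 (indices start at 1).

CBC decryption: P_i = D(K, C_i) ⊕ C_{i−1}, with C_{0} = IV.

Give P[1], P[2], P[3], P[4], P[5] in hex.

P[1]: D(K, 1F) = 7E; 7E ⊕ 4F = 31.
P[2]: D(K, D1) = 08; 08 ⊕ 1F = 17.
P[3]: D(K, 13) = 1E; 1E ⊕ D1 = CF.
P[4]: D(K, D7) = 38; 38 ⊕ 13 = 2B.
P[5]: D(K, D5) = 28; 28 ⊕ D7 = FF.

P[1] = 31, P[2] = 17, P[3] = CF, P[4] = 2B, P[5] = FF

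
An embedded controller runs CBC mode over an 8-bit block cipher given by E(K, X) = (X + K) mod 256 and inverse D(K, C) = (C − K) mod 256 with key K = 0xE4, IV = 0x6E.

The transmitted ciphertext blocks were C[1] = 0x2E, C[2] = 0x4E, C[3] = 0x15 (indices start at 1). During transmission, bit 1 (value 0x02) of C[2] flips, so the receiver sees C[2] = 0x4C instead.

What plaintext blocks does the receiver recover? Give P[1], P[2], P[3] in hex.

P[1] = 0x24, P[2] = 0x46, P[3] = 0x7D

CBC decryption: P_i = D(K, C_i) ⊕ C_{i−1}, with C_{0} = IV.
Only C[2] changed, to 0x4C. In CBC, a change in C_i garbles P_i and flips the same bit in P_{i+1}. Decrypting the received ciphertext:
P[1]: D(K, 0x2E) = 0x4A; 0x4A ⊕ 0x6E = 0x24.
P[2]: D(K, 0x4C) = 0x68; 0x68 ⊕ 0x2E = 0x46.
P[3]: D(K, 0x15) = 0x31; 0x31 ⊕ 0x4C = 0x7D.
Blocks that differ from the original plaintext: P[2], P[3].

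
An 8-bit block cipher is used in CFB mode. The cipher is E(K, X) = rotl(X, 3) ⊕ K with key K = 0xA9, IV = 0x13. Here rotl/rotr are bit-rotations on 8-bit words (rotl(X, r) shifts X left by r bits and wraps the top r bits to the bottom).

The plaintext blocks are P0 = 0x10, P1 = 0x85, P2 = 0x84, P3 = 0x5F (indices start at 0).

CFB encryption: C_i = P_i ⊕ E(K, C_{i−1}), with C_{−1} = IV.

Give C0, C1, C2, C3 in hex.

C0: E(K, 0x13) = 0x31; 0x10 ⊕ 0x31 = 0x21.
C1: E(K, 0x21) = 0xA0; 0x85 ⊕ 0xA0 = 0x25.
C2: E(K, 0x25) = 0x80; 0x84 ⊕ 0x80 = 0x04.
C3: E(K, 0x04) = 0x89; 0x5F ⊕ 0x89 = 0xD6.

C0 = 0x21, C1 = 0x25, C2 = 0x04, C3 = 0xD6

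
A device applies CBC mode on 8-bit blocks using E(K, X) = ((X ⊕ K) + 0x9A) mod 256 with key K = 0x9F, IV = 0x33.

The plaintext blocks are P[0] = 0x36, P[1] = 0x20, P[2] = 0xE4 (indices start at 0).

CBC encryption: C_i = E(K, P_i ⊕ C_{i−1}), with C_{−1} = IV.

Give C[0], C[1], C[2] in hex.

C[0]: P[0] ⊕ 0x33 = 0x05; E(K, 0x05) = 0x34.
C[1]: P[1] ⊕ 0x34 = 0x14; E(K, 0x14) = 0x25.
C[2]: P[2] ⊕ 0x25 = 0xC1; E(K, 0xC1) = 0xF8.

C[0] = 0x34, C[1] = 0x25, C[2] = 0xF8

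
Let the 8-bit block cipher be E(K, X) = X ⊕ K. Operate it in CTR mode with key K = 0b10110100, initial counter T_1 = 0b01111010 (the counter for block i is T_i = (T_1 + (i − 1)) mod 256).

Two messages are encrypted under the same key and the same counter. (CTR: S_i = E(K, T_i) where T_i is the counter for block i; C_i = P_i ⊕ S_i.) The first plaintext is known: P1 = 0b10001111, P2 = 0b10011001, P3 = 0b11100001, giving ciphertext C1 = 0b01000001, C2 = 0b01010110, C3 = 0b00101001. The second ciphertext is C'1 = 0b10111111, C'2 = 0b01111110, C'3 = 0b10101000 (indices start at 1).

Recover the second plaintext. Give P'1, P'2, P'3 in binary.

P'1 = 0b01110001, P'2 = 0b10110001, P'3 = 0b01100000

In CTR with a reused counter, both messages share the same keystream S_i, so C_i ⊕ C'_i = P_i ⊕ P'_i and thus P'_i = P_i ⊕ C_i ⊕ C'_i.
P'1: 0b10001111 ⊕ 0b01000001 ⊕ 0b10111111 = 0b01110001.
P'2: 0b10011001 ⊕ 0b01010110 ⊕ 0b01111110 = 0b10110001.
P'3: 0b11100001 ⊕ 0b00101001 ⊕ 0b10101000 = 0b01100000.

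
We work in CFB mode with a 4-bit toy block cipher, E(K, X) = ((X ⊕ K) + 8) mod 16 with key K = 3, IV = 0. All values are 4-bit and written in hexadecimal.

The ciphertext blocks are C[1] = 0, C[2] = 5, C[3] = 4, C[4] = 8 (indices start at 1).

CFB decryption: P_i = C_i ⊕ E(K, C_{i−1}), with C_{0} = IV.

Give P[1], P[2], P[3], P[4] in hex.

P[1]: E(K, 0) = B; 0 ⊕ B = B.
P[2]: E(K, 0) = B; 5 ⊕ B = E.
P[3]: E(K, 5) = E; 4 ⊕ E = A.
P[4]: E(K, 4) = F; 8 ⊕ F = 7.

P[1] = B, P[2] = E, P[3] = A, P[4] = 7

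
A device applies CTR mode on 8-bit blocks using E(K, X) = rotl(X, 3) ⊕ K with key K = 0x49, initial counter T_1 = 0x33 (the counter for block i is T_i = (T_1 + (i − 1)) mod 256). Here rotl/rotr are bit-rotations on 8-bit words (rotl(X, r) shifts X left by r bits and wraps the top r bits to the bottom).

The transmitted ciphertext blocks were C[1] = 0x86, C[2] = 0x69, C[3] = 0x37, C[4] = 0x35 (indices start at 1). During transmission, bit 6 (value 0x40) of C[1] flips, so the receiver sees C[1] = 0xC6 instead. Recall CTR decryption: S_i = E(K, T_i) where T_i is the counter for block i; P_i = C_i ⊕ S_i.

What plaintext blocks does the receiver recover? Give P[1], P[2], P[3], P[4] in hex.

P[1] = 0x16, P[2] = 0x81, P[3] = 0xD7, P[4] = 0xCD

Only C[1] changed, to 0xC6. In CTR, a change in C_i flips the same bit in P_i only; the keystream is unaffected. Decrypting the received ciphertext:
P[1]: T = 0x33, S = E(K, T) = 0xD0; 0xC6 ⊕ 0xD0 = 0x16.
P[2]: T = 0x34, S = E(K, T) = 0xE8; 0x69 ⊕ 0xE8 = 0x81.
P[3]: T = 0x35, S = E(K, T) = 0xE0; 0x37 ⊕ 0xE0 = 0xD7.
P[4]: T = 0x36, S = E(K, T) = 0xF8; 0x35 ⊕ 0xF8 = 0xCD.
Blocks that differ from the original plaintext: P[1].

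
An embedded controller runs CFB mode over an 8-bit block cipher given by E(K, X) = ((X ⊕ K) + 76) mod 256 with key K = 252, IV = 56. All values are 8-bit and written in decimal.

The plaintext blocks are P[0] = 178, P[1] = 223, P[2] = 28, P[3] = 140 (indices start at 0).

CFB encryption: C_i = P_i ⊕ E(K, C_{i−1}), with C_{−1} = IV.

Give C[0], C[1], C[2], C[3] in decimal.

C[0] = 162, C[1] = 117, C[2] = 201, C[3] = 13

C[0]: E(K, 56) = 16; 178 ⊕ 16 = 162.
C[1]: E(K, 162) = 170; 223 ⊕ 170 = 117.
C[2]: E(K, 117) = 213; 28 ⊕ 213 = 201.
C[3]: E(K, 201) = 129; 140 ⊕ 129 = 13.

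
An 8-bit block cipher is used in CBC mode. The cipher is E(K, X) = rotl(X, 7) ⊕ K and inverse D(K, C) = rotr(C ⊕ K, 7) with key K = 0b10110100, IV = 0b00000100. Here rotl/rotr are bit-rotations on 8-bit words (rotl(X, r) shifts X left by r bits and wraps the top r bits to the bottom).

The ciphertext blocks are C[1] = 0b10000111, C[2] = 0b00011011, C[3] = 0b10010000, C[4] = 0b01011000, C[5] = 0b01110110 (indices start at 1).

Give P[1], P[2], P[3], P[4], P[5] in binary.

CBC decryption: P_i = D(K, C_i) ⊕ C_{i−1}, with C_{0} = IV.
P[1]: D(K, 0b10000111) = 0b01100110; 0b01100110 ⊕ 0b00000100 = 0b01100010.
P[2]: D(K, 0b00011011) = 0b01011111; 0b01011111 ⊕ 0b10000111 = 0b11011000.
P[3]: D(K, 0b10010000) = 0b01001000; 0b01001000 ⊕ 0b00011011 = 0b01010011.
P[4]: D(K, 0b01011000) = 0b11011001; 0b11011001 ⊕ 0b10010000 = 0b01001001.
P[5]: D(K, 0b01110110) = 0b10000101; 0b10000101 ⊕ 0b01011000 = 0b11011101.

P[1] = 0b01100010, P[2] = 0b11011000, P[3] = 0b01010011, P[4] = 0b01001001, P[5] = 0b11011101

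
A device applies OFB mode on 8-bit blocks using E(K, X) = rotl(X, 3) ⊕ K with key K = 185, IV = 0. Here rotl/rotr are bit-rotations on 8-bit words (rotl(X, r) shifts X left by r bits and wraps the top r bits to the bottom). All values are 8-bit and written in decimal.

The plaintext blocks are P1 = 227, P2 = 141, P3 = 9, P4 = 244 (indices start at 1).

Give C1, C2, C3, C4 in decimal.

OFB encryption: S_i = E(K, S_{i−1}) with S_{0} = IV; C_i = P_i ⊕ S_i.
C1: S = E(K, 0) = 185; 227 ⊕ 185 = 90.
C2: S = E(K, 185) = 116; 141 ⊕ 116 = 249.
C3: S = E(K, 116) = 26; 9 ⊕ 26 = 19.
C4: S = E(K, 26) = 105; 244 ⊕ 105 = 157.

C1 = 90, C2 = 249, C3 = 19, C4 = 157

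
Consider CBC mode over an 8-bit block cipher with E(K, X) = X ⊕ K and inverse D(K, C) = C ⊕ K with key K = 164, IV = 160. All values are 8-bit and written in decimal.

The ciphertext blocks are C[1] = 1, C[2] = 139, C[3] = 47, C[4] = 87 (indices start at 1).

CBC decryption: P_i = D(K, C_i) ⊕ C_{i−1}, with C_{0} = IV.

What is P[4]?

P[4]: D(K, 87) = 243; 243 ⊕ 47 = 220.

P[4] = 220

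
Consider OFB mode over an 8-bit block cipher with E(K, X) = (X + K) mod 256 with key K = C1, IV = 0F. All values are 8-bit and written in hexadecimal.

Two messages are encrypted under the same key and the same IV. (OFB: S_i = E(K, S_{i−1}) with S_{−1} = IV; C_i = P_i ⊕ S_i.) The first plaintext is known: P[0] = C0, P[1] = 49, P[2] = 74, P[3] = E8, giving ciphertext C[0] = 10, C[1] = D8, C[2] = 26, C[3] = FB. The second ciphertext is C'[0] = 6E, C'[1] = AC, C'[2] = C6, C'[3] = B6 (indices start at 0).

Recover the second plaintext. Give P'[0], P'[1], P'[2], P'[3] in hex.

In OFB with a reused IV, both messages share the same keystream S_i, so C_i ⊕ C'_i = P_i ⊕ P'_i and thus P'_i = P_i ⊕ C_i ⊕ C'_i.
P'[0]: C0 ⊕ 10 ⊕ 6E = BE.
P'[1]: 49 ⊕ D8 ⊕ AC = 3D.
P'[2]: 74 ⊕ 26 ⊕ C6 = 94.
P'[3]: E8 ⊕ FB ⊕ B6 = A5.

P'[0] = BE, P'[1] = 3D, P'[2] = 94, P'[3] = A5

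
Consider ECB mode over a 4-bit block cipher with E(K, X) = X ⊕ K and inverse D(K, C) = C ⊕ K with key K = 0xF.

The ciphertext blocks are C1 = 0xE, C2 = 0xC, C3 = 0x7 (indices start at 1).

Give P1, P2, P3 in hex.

P1 = 0x1, P2 = 0x3, P3 = 0x8

ECB decryption: P_i = D(K, C_i).
P1: D(K, 0xE) = 0x1.
P2: D(K, 0xC) = 0x3.
P3: D(K, 0x7) = 0x8.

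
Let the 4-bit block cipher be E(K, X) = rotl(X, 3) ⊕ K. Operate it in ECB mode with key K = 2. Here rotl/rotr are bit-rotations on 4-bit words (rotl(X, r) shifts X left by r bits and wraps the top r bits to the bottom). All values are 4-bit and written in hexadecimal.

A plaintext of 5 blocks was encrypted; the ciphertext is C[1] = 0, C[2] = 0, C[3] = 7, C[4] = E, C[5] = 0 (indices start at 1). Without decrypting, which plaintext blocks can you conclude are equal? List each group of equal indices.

P[1] = P[2] = P[5]

ECB encrypts each block independently with the same key, so equal ciphertext blocks imply equal plaintext blocks.
C[1] = C[2] = C[5] = 0, so P[1] = P[2] = P[5].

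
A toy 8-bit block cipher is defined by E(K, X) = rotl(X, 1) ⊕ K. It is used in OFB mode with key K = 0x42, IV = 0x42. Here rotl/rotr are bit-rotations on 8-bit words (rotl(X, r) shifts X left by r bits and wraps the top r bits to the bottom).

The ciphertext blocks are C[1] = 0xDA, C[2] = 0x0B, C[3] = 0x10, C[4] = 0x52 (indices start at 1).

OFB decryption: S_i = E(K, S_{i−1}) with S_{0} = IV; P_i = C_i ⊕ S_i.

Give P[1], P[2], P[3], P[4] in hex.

P[1]: S = E(K, 0x42) = 0xC6; 0xDA ⊕ 0xC6 = 0x1C.
P[2]: S = E(K, 0xC6) = 0xCF; 0x0B ⊕ 0xCF = 0xC4.
P[3]: S = E(K, 0xCF) = 0xDD; 0x10 ⊕ 0xDD = 0xCD.
P[4]: S = E(K, 0xDD) = 0xF9; 0x52 ⊕ 0xF9 = 0xAB.

P[1] = 0x1C, P[2] = 0xC4, P[3] = 0xCD, P[4] = 0xAB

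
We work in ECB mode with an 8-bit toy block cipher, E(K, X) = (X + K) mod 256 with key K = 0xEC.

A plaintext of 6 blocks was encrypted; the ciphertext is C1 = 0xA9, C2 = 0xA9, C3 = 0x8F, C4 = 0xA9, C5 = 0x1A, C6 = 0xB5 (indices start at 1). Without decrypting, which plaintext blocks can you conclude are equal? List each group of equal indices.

ECB encrypts each block independently with the same key, so equal ciphertext blocks imply equal plaintext blocks.
C1 = C2 = C4 = 0xA9, so P1 = P2 = P4.

P1 = P2 = P4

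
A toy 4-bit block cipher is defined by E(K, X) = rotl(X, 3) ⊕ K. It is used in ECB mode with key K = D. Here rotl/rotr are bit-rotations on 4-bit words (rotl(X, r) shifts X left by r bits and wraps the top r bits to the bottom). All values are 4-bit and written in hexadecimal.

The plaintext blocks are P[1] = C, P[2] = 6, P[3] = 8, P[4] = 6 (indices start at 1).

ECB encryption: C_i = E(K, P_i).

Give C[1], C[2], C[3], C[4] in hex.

C[1]: E(K, C) = B.
C[2]: E(K, 6) = E.
C[3]: E(K, 8) = 9.
C[4]: E(K, 6) = E.

C[1] = B, C[2] = E, C[3] = 9, C[4] = E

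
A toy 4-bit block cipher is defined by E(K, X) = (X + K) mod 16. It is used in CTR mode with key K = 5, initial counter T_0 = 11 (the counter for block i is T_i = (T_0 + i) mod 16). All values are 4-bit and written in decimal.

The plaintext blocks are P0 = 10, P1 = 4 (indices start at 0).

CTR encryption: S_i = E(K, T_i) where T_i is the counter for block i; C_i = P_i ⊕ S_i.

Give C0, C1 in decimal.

C0 = 10, C1 = 5

C0: T = 11, S = E(K, T) = 0; 10 ⊕ 0 = 10.
C1: T = 12, S = E(K, T) = 1; 4 ⊕ 1 = 5.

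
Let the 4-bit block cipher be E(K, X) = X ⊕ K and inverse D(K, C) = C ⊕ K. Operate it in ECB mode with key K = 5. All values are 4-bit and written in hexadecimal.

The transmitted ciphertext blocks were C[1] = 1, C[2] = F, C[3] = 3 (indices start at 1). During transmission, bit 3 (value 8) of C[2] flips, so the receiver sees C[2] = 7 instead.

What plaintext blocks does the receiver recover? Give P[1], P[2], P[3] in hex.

P[1] = 4, P[2] = 2, P[3] = 6

ECB decryption: P_i = D(K, C_i).
Only C[2] changed, to 7. In ECB, a change in C_i affects only P_i. Decrypting the received ciphertext:
P[1]: D(K, 1) = 4.
P[2]: D(K, 7) = 2.
P[3]: D(K, 3) = 6.
Blocks that differ from the original plaintext: P[2].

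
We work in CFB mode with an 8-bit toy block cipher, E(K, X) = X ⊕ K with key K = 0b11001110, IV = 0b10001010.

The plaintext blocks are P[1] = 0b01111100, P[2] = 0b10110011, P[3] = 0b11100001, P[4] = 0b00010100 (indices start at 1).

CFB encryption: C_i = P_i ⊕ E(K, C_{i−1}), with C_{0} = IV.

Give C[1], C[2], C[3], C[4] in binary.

C[1]: E(K, 0b10001010) = 0b01000100; 0b01111100 ⊕ 0b01000100 = 0b00111000.
C[2]: E(K, 0b00111000) = 0b11110110; 0b10110011 ⊕ 0b11110110 = 0b01000101.
C[3]: E(K, 0b01000101) = 0b10001011; 0b11100001 ⊕ 0b10001011 = 0b01101010.
C[4]: E(K, 0b01101010) = 0b10100100; 0b00010100 ⊕ 0b10100100 = 0b10110000.

C[1] = 0b00111000, C[2] = 0b01000101, C[3] = 0b01101010, C[4] = 0b10110000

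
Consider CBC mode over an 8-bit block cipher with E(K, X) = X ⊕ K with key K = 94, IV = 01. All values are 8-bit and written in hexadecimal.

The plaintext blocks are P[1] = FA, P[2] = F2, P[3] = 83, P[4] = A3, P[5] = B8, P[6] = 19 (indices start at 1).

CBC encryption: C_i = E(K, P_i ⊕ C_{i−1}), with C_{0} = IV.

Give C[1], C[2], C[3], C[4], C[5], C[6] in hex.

C[1]: P[1] ⊕ 01 = FB; E(K, FB) = 6F.
C[2]: P[2] ⊕ 6F = 9D; E(K, 9D) = 09.
C[3]: P[3] ⊕ 09 = 8A; E(K, 8A) = 1E.
C[4]: P[4] ⊕ 1E = BD; E(K, BD) = 29.
C[5]: P[5] ⊕ 29 = 91; E(K, 91) = 05.
C[6]: P[6] ⊕ 05 = 1C; E(K, 1C) = 88.

C[1] = 6F, C[2] = 09, C[3] = 1E, C[4] = 29, C[5] = 05, C[6] = 88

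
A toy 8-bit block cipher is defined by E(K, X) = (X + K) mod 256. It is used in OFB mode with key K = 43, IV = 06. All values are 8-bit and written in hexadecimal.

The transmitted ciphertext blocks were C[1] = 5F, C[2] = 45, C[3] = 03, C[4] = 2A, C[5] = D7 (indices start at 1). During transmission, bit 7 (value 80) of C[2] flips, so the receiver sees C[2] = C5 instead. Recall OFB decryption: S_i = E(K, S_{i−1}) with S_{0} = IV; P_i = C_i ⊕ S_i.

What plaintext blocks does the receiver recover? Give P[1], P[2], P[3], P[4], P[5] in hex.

P[1] = 16, P[2] = 49, P[3] = CC, P[4] = 38, P[5] = 82

Only C[2] changed, to C5. In OFB, a change in C_i flips the same bit in P_i only; the keystream is unaffected. Decrypting the received ciphertext:
P[1]: S = E(K, 06) = 49; 5F ⊕ 49 = 16.
P[2]: S = E(K, 49) = 8C; C5 ⊕ 8C = 49.
P[3]: S = E(K, 8C) = CF; 03 ⊕ CF = CC.
P[4]: S = E(K, CF) = 12; 2A ⊕ 12 = 38.
P[5]: S = E(K, 12) = 55; D7 ⊕ 55 = 82.
Blocks that differ from the original plaintext: P[2].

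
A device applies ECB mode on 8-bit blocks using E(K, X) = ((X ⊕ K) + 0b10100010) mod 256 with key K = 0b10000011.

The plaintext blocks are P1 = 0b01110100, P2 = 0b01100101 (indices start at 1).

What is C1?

ECB encryption: C_i = E(K, P_i).
C1: E(K, 0b01110100) = 0b10011001.

C1 = 0b10011001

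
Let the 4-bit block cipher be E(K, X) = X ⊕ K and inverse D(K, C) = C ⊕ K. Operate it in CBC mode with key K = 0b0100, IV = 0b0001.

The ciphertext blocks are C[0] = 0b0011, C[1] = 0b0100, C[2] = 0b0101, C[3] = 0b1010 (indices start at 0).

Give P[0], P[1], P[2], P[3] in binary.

P[0] = 0b0110, P[1] = 0b0011, P[2] = 0b0101, P[3] = 0b1011

CBC decryption: P_i = D(K, C_i) ⊕ C_{i−1}, with C_{−1} = IV.
P[0]: D(K, 0b0011) = 0b0111; 0b0111 ⊕ 0b0001 = 0b0110.
P[1]: D(K, 0b0100) = 0b0000; 0b0000 ⊕ 0b0011 = 0b0011.
P[2]: D(K, 0b0101) = 0b0001; 0b0001 ⊕ 0b0100 = 0b0101.
P[3]: D(K, 0b1010) = 0b1110; 0b1110 ⊕ 0b0101 = 0b1011.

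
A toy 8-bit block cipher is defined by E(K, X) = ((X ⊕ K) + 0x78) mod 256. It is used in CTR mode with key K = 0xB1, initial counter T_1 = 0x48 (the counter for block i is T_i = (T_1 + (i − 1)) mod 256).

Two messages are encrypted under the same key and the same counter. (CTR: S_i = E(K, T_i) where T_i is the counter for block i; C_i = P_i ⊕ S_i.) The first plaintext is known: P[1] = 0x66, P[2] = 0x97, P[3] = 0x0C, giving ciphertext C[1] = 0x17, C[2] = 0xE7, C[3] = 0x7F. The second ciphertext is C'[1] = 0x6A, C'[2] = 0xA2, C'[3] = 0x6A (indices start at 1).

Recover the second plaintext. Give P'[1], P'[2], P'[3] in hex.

In CTR with a reused counter, both messages share the same keystream S_i, so C_i ⊕ C'_i = P_i ⊕ P'_i and thus P'_i = P_i ⊕ C_i ⊕ C'_i.
P'[1]: 0x66 ⊕ 0x17 ⊕ 0x6A = 0x1B.
P'[2]: 0x97 ⊕ 0xE7 ⊕ 0xA2 = 0xD2.
P'[3]: 0x0C ⊕ 0x7F ⊕ 0x6A = 0x19.

P'[1] = 0x1B, P'[2] = 0xD2, P'[3] = 0x19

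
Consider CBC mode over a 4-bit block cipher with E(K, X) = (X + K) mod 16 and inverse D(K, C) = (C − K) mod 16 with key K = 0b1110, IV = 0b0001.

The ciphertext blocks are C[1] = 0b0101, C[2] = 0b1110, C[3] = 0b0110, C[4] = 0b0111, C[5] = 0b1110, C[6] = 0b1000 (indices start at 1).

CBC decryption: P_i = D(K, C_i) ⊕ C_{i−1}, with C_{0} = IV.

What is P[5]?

P[5]: D(K, 0b1110) = 0b0000; 0b0000 ⊕ 0b0111 = 0b0111.

P[5] = 0b0111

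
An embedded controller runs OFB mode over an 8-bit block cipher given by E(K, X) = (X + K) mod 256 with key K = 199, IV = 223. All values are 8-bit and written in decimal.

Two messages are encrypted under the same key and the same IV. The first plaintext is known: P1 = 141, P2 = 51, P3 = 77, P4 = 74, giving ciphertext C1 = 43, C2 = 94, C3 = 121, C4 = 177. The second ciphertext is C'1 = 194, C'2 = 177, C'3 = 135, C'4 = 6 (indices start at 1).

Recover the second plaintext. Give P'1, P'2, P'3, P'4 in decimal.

In OFB with a reused IV, both messages share the same keystream S_i, so C_i ⊕ C'_i = P_i ⊕ P'_i and thus P'_i = P_i ⊕ C_i ⊕ C'_i.
P'1: 141 ⊕ 43 ⊕ 194 = 100.
P'2: 51 ⊕ 94 ⊕ 177 = 220.
P'3: 77 ⊕ 121 ⊕ 135 = 179.
P'4: 74 ⊕ 177 ⊕ 6 = 253.

P'1 = 100, P'2 = 220, P'3 = 179, P'4 = 253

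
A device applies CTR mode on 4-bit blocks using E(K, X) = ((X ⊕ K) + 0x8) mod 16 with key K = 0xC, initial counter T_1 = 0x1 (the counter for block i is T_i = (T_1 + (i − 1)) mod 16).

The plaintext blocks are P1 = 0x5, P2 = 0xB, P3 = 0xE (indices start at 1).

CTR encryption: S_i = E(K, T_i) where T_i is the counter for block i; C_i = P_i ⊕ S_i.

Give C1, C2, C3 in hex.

C1: T = 0x1, S = E(K, T) = 0x5; 0x5 ⊕ 0x5 = 0x0.
C2: T = 0x2, S = E(K, T) = 0x6; 0xB ⊕ 0x6 = 0xD.
C3: T = 0x3, S = E(K, T) = 0x7; 0xE ⊕ 0x7 = 0x9.

C1 = 0x0, C2 = 0xD, C3 = 0x9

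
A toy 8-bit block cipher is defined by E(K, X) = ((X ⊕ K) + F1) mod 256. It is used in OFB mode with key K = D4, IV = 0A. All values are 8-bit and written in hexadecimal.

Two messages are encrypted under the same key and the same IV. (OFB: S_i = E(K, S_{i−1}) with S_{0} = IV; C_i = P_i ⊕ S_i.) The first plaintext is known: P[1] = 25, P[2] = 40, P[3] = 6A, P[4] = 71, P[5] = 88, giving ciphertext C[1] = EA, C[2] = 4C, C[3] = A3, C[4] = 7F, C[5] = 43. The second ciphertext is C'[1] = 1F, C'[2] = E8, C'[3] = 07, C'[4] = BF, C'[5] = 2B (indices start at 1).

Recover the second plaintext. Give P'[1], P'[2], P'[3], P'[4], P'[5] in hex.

P'[1] = D0, P'[2] = E4, P'[3] = CE, P'[4] = B1, P'[5] = E0

In OFB with a reused IV, both messages share the same keystream S_i, so C_i ⊕ C'_i = P_i ⊕ P'_i and thus P'_i = P_i ⊕ C_i ⊕ C'_i.
P'[1]: 25 ⊕ EA ⊕ 1F = D0.
P'[2]: 40 ⊕ 4C ⊕ E8 = E4.
P'[3]: 6A ⊕ A3 ⊕ 07 = CE.
P'[4]: 71 ⊕ 7F ⊕ BF = B1.
P'[5]: 88 ⊕ 43 ⊕ 2B = E0.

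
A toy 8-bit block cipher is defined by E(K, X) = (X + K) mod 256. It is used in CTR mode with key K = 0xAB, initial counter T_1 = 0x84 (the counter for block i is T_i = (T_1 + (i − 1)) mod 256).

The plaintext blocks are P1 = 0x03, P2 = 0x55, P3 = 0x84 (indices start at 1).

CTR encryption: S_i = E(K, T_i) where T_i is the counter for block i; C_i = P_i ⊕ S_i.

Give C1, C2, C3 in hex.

C1: T = 0x84, S = E(K, T) = 0x2F; 0x03 ⊕ 0x2F = 0x2C.
C2: T = 0x85, S = E(K, T) = 0x30; 0x55 ⊕ 0x30 = 0x65.
C3: T = 0x86, S = E(K, T) = 0x31; 0x84 ⊕ 0x31 = 0xB5.

C1 = 0x2C, C2 = 0x65, C3 = 0xB5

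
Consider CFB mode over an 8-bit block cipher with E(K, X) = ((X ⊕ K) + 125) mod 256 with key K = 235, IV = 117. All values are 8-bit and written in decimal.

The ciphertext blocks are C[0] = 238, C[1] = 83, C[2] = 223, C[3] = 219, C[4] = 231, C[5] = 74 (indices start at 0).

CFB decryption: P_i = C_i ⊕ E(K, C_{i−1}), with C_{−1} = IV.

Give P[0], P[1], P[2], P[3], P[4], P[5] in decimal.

P[0] = 245, P[1] = 209, P[2] = 234, P[3] = 106, P[4] = 74, P[5] = 195

P[0]: E(K, 117) = 27; 238 ⊕ 27 = 245.
P[1]: E(K, 238) = 130; 83 ⊕ 130 = 209.
P[2]: E(K, 83) = 53; 223 ⊕ 53 = 234.
P[3]: E(K, 223) = 177; 219 ⊕ 177 = 106.
P[4]: E(K, 219) = 173; 231 ⊕ 173 = 74.
P[5]: E(K, 231) = 137; 74 ⊕ 137 = 195.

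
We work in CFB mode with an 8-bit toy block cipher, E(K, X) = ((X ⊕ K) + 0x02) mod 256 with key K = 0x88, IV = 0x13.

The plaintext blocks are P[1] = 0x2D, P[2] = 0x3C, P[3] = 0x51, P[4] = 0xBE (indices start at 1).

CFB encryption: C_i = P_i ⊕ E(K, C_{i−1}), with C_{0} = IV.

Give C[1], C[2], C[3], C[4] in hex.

C[1]: E(K, 0x13) = 0x9D; 0x2D ⊕ 0x9D = 0xB0.
C[2]: E(K, 0xB0) = 0x3A; 0x3C ⊕ 0x3A = 0x06.
C[3]: E(K, 0x06) = 0x90; 0x51 ⊕ 0x90 = 0xC1.
C[4]: E(K, 0xC1) = 0x4B; 0xBE ⊕ 0x4B = 0xF5.

C[1] = 0xB0, C[2] = 0x06, C[3] = 0xC1, C[4] = 0xF5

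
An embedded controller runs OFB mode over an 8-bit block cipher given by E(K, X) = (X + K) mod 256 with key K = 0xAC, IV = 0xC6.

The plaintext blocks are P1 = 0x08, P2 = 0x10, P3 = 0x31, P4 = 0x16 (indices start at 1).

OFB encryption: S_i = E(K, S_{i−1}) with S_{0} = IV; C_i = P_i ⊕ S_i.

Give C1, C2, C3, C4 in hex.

C1 = 0x7A, C2 = 0x0E, C3 = 0xFB, C4 = 0x60

C1: S = E(K, 0xC6) = 0x72; 0x08 ⊕ 0x72 = 0x7A.
C2: S = E(K, 0x72) = 0x1E; 0x10 ⊕ 0x1E = 0x0E.
C3: S = E(K, 0x1E) = 0xCA; 0x31 ⊕ 0xCA = 0xFB.
C4: S = E(K, 0xCA) = 0x76; 0x16 ⊕ 0x76 = 0x60.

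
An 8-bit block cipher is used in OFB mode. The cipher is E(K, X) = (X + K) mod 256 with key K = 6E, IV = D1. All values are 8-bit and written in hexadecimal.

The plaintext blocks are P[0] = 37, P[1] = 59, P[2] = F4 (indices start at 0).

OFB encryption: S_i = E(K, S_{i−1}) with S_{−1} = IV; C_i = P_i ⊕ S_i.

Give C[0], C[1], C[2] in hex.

C[0]: S = E(K, D1) = 3F; 37 ⊕ 3F = 08.
C[1]: S = E(K, 3F) = AD; 59 ⊕ AD = F4.
C[2]: S = E(K, AD) = 1B; F4 ⊕ 1B = EF.

C[0] = 08, C[1] = F4, C[2] = EF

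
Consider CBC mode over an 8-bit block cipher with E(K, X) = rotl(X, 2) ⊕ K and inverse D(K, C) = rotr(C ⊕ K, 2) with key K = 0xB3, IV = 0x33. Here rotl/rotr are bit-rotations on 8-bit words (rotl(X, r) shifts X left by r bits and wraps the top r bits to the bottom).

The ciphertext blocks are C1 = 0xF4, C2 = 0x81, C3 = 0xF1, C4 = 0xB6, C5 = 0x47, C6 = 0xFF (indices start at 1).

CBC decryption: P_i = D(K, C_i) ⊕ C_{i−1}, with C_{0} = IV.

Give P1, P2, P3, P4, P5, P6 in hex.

P1: D(K, 0xF4) = 0xD1; 0xD1 ⊕ 0x33 = 0xE2.
P2: D(K, 0x81) = 0x8C; 0x8C ⊕ 0xF4 = 0x78.
P3: D(K, 0xF1) = 0x90; 0x90 ⊕ 0x81 = 0x11.
P4: D(K, 0xB6) = 0x41; 0x41 ⊕ 0xF1 = 0xB0.
P5: D(K, 0x47) = 0x3D; 0x3D ⊕ 0xB6 = 0x8B.
P6: D(K, 0xFF) = 0x13; 0x13 ⊕ 0x47 = 0x54.

P1 = 0xE2, P2 = 0x78, P3 = 0x11, P4 = 0xB0, P5 = 0x8B, P6 = 0x54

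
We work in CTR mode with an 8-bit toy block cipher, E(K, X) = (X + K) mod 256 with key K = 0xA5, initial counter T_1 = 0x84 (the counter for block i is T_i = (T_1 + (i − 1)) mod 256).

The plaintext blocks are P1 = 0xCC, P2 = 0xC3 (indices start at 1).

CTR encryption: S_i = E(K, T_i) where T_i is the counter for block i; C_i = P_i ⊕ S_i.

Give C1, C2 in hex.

C1: T = 0x84, S = E(K, T) = 0x29; 0xCC ⊕ 0x29 = 0xE5.
C2: T = 0x85, S = E(K, T) = 0x2A; 0xC3 ⊕ 0x2A = 0xE9.

C1 = 0xE5, C2 = 0xE9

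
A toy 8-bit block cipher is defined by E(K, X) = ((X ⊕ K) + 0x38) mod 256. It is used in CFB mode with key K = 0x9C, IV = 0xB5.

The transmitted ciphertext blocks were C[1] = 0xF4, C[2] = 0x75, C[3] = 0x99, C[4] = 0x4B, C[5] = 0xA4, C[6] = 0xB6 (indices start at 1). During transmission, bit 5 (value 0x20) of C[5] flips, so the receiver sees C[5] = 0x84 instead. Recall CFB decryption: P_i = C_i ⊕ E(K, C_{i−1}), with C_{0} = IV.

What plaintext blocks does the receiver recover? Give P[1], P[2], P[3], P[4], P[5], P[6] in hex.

Only C[5] changed, to 0x84. In CFB, a change in C_i flips the same bit in P_i and garbles P_{i+1}. Decrypting the received ciphertext:
P[1]: E(K, 0xB5) = 0x61; 0xF4 ⊕ 0x61 = 0x95.
P[2]: E(K, 0xF4) = 0xA0; 0x75 ⊕ 0xA0 = 0xD5.
P[3]: E(K, 0x75) = 0x21; 0x99 ⊕ 0x21 = 0xB8.
P[4]: E(K, 0x99) = 0x3D; 0x4B ⊕ 0x3D = 0x76.
P[5]: E(K, 0x4B) = 0x0F; 0x84 ⊕ 0x0F = 0x8B.
P[6]: E(K, 0x84) = 0x50; 0xB6 ⊕ 0x50 = 0xE6.
Blocks that differ from the original plaintext: P[5], P[6].

P[1] = 0x95, P[2] = 0xD5, P[3] = 0xB8, P[4] = 0x76, P[5] = 0x8B, P[6] = 0xE6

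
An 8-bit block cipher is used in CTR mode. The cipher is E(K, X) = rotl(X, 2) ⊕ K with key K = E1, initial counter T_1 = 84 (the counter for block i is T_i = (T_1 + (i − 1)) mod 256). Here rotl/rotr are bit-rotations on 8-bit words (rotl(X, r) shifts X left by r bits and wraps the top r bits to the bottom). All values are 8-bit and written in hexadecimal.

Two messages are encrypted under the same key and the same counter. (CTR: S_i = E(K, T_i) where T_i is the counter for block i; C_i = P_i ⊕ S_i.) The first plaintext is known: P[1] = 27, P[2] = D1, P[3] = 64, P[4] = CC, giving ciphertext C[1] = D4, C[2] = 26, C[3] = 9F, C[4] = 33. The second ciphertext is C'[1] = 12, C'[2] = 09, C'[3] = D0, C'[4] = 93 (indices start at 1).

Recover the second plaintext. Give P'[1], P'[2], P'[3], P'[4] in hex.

P'[1] = E1, P'[2] = FE, P'[3] = 2B, P'[4] = 6C

In CTR with a reused counter, both messages share the same keystream S_i, so C_i ⊕ C'_i = P_i ⊕ P'_i and thus P'_i = P_i ⊕ C_i ⊕ C'_i.
P'[1]: 27 ⊕ D4 ⊕ 12 = E1.
P'[2]: D1 ⊕ 26 ⊕ 09 = FE.
P'[3]: 64 ⊕ 9F ⊕ D0 = 2B.
P'[4]: CC ⊕ 33 ⊕ 93 = 6C.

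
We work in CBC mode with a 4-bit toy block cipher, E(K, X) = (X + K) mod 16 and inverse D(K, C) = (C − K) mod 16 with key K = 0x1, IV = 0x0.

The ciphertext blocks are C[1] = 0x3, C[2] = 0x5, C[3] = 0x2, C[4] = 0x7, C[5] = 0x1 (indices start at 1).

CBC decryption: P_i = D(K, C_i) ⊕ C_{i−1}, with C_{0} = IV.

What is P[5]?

P[5]: D(K, 0x1) = 0x0; 0x0 ⊕ 0x7 = 0x7.

P[5] = 0x7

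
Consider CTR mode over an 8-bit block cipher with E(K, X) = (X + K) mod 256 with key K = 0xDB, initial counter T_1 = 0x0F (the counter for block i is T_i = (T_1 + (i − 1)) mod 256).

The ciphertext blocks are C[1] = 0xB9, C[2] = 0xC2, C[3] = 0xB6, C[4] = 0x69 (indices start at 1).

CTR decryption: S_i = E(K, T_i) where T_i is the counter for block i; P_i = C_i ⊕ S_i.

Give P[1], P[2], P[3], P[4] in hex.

P[1]: T = 0x0F, S = E(K, T) = 0xEA; 0xB9 ⊕ 0xEA = 0x53.
P[2]: T = 0x10, S = E(K, T) = 0xEB; 0xC2 ⊕ 0xEB = 0x29.
P[3]: T = 0x11, S = E(K, T) = 0xEC; 0xB6 ⊕ 0xEC = 0x5A.
P[4]: T = 0x12, S = E(K, T) = 0xED; 0x69 ⊕ 0xED = 0x84.

P[1] = 0x53, P[2] = 0x29, P[3] = 0x5A, P[4] = 0x84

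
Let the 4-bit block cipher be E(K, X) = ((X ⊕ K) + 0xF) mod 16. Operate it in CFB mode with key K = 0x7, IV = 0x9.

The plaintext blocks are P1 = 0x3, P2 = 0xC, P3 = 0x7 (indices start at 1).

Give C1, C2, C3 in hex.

C1 = 0xE, C2 = 0x4, C3 = 0x5

CFB encryption: C_i = P_i ⊕ E(K, C_{i−1}), with C_{0} = IV.
C1: E(K, 0x9) = 0xD; 0x3 ⊕ 0xD = 0xE.
C2: E(K, 0xE) = 0x8; 0xC ⊕ 0x8 = 0x4.
C3: E(K, 0x4) = 0x2; 0x7 ⊕ 0x2 = 0x5.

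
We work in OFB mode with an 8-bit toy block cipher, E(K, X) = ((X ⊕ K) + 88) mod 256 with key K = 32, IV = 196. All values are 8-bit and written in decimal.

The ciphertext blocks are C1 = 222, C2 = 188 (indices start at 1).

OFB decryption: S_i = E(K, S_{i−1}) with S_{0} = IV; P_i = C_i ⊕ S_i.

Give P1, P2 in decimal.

P1: S = E(K, 196) = 60; 222 ⊕ 60 = 226.
P2: S = E(K, 60) = 116; 188 ⊕ 116 = 200.

P1 = 226, P2 = 200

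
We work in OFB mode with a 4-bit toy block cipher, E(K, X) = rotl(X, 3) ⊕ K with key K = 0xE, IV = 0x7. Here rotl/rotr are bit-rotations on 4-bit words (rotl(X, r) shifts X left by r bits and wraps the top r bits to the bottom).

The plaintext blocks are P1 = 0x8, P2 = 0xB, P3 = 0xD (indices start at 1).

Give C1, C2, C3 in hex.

OFB encryption: S_i = E(K, S_{i−1}) with S_{0} = IV; C_i = P_i ⊕ S_i.
C1: S = E(K, 0x7) = 0x5; 0x8 ⊕ 0x5 = 0xD.
C2: S = E(K, 0x5) = 0x4; 0xB ⊕ 0x4 = 0xF.
C3: S = E(K, 0x4) = 0xC; 0xD ⊕ 0xC = 0x1.

C1 = 0xD, C2 = 0xF, C3 = 0x1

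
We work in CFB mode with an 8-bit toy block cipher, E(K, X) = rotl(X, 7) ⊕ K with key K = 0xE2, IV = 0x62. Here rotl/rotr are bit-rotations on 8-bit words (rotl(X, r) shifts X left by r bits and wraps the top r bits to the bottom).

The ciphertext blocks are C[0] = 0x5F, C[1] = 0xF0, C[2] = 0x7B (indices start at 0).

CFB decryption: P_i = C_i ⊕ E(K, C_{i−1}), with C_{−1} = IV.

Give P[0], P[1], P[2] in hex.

P[0]: E(K, 0x62) = 0xD3; 0x5F ⊕ 0xD3 = 0x8C.
P[1]: E(K, 0x5F) = 0x4D; 0xF0 ⊕ 0x4D = 0xBD.
P[2]: E(K, 0xF0) = 0x9A; 0x7B ⊕ 0x9A = 0xE1.

P[0] = 0x8C, P[1] = 0xBD, P[2] = 0xE1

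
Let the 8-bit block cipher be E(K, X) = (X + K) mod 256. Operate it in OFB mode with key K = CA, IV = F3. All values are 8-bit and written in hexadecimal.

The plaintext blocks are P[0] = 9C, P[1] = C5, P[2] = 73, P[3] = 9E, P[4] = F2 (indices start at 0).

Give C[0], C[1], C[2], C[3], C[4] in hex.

C[0] = 21, C[1] = 42, C[2] = 22, C[3] = 85, C[4] = 17

OFB encryption: S_i = E(K, S_{i−1}) with S_{−1} = IV; C_i = P_i ⊕ S_i.
C[0]: S = E(K, F3) = BD; 9C ⊕ BD = 21.
C[1]: S = E(K, BD) = 87; C5 ⊕ 87 = 42.
C[2]: S = E(K, 87) = 51; 73 ⊕ 51 = 22.
C[3]: S = E(K, 51) = 1B; 9E ⊕ 1B = 85.
C[4]: S = E(K, 1B) = E5; F2 ⊕ E5 = 17.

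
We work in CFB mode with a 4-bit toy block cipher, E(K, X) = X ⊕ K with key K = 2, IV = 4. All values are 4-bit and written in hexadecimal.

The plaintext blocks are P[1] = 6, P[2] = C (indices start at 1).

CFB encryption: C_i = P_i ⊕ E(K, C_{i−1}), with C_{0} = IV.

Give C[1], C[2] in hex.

C[1]: E(K, 4) = 6; 6 ⊕ 6 = 0.
C[2]: E(K, 0) = 2; C ⊕ 2 = E.

C[1] = 0, C[2] = E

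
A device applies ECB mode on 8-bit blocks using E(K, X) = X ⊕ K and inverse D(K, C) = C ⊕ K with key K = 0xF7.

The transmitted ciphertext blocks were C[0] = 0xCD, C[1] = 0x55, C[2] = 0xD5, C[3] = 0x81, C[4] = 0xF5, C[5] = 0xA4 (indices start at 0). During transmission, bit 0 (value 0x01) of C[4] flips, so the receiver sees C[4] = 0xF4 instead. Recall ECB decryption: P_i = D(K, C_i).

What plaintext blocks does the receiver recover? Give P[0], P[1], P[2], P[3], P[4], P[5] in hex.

Only C[4] changed, to 0xF4. In ECB, a change in C_i affects only P_i. Decrypting the received ciphertext:
P[0]: D(K, 0xCD) = 0x3A.
P[1]: D(K, 0x55) = 0xA2.
P[2]: D(K, 0xD5) = 0x22.
P[3]: D(K, 0x81) = 0x76.
P[4]: D(K, 0xF4) = 0x03.
P[5]: D(K, 0xA4) = 0x53.
Blocks that differ from the original plaintext: P[4].

P[0] = 0x3A, P[1] = 0xA2, P[2] = 0x22, P[3] = 0x76, P[4] = 0x03, P[5] = 0x53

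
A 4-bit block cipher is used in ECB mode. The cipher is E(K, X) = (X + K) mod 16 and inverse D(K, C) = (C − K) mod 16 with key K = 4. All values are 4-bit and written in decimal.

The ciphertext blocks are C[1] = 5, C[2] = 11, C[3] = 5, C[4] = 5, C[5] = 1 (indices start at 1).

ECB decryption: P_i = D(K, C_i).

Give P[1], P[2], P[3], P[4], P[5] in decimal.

P[1]: D(K, 5) = 1.
P[2]: D(K, 11) = 7.
P[3]: D(K, 5) = 1.
P[4]: D(K, 5) = 1.
P[5]: D(K, 1) = 13.

P[1] = 1, P[2] = 7, P[3] = 1, P[4] = 1, P[5] = 13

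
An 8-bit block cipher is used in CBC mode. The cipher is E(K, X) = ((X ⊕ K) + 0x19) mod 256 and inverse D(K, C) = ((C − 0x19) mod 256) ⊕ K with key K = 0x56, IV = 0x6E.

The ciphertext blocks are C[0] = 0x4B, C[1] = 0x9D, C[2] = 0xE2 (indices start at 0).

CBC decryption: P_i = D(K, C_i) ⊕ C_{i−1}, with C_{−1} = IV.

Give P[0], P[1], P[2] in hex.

P[0]: D(K, 0x4B) = 0x64; 0x64 ⊕ 0x6E = 0x0A.
P[1]: D(K, 0x9D) = 0xD2; 0xD2 ⊕ 0x4B = 0x99.
P[2]: D(K, 0xE2) = 0x9F; 0x9F ⊕ 0x9D = 0x02.

P[0] = 0x0A, P[1] = 0x99, P[2] = 0x02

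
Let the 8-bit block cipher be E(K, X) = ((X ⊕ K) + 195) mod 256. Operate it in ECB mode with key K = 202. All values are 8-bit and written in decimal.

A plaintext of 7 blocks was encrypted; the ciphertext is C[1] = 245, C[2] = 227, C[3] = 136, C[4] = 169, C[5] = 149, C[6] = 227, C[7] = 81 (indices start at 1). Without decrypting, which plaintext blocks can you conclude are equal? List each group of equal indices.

ECB encrypts each block independently with the same key, so equal ciphertext blocks imply equal plaintext blocks.
C[2] = C[6] = 227, so P[2] = P[6].

P[2] = P[6]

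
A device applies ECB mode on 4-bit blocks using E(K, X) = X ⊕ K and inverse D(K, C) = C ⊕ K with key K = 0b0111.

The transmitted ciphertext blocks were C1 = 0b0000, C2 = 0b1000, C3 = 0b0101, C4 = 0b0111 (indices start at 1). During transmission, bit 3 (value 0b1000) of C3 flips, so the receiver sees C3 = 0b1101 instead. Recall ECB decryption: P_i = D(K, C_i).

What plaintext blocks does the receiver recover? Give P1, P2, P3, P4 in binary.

P1 = 0b0111, P2 = 0b1111, P3 = 0b1010, P4 = 0b0000

Only C3 changed, to 0b1101. In ECB, a change in C_i affects only P_i. Decrypting the received ciphertext:
P1: D(K, 0b0000) = 0b0111.
P2: D(K, 0b1000) = 0b1111.
P3: D(K, 0b1101) = 0b1010.
P4: D(K, 0b0111) = 0b0000.
Blocks that differ from the original plaintext: P3.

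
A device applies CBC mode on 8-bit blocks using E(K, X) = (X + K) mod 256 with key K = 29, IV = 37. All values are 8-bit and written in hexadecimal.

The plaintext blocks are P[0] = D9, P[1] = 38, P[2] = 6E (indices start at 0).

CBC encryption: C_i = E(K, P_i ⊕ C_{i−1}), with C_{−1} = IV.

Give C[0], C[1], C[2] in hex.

C[0] = 17, C[1] = 58, C[2] = 5F

C[0]: P[0] ⊕ 37 = EE; E(K, EE) = 17.
C[1]: P[1] ⊕ 17 = 2F; E(K, 2F) = 58.
C[2]: P[2] ⊕ 58 = 36; E(K, 36) = 5F.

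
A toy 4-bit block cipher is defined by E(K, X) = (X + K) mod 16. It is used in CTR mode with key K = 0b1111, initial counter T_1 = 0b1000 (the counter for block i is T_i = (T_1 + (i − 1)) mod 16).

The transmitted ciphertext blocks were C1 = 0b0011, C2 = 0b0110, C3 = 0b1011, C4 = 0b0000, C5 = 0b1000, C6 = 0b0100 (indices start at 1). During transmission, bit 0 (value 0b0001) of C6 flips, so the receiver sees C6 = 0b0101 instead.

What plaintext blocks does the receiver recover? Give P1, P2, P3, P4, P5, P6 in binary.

CTR decryption: S_i = E(K, T_i) where T_i is the counter for block i; P_i = C_i ⊕ S_i.
Only C6 changed, to 0b0101. In CTR, a change in C_i flips the same bit in P_i only; the keystream is unaffected. Decrypting the received ciphertext:
P1: T = 0b1000, S = E(K, T) = 0b0111; 0b0011 ⊕ 0b0111 = 0b0100.
P2: T = 0b1001, S = E(K, T) = 0b1000; 0b0110 ⊕ 0b1000 = 0b1110.
P3: T = 0b1010, S = E(K, T) = 0b1001; 0b1011 ⊕ 0b1001 = 0b0010.
P4: T = 0b1011, S = E(K, T) = 0b1010; 0b0000 ⊕ 0b1010 = 0b1010.
P5: T = 0b1100, S = E(K, T) = 0b1011; 0b1000 ⊕ 0b1011 = 0b0011.
P6: T = 0b1101, S = E(K, T) = 0b1100; 0b0101 ⊕ 0b1100 = 0b1001.
Blocks that differ from the original plaintext: P6.

P1 = 0b0100, P2 = 0b1110, P3 = 0b0010, P4 = 0b1010, P5 = 0b0011, P6 = 0b1001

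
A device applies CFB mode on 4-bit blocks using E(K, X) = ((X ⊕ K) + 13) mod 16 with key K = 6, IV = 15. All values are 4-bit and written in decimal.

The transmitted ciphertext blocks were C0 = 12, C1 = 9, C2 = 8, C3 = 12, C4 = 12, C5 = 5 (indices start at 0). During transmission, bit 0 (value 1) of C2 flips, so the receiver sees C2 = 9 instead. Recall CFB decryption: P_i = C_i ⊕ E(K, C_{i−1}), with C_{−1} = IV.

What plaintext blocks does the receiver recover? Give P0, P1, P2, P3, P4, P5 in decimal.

P0 = 10, P1 = 14, P2 = 5, P3 = 0, P4 = 11, P5 = 2

Only C2 changed, to 9. In CFB, a change in C_i flips the same bit in P_i and garbles P_{i+1}. Decrypting the received ciphertext:
P0: E(K, 15) = 6; 12 ⊕ 6 = 10.
P1: E(K, 12) = 7; 9 ⊕ 7 = 14.
P2: E(K, 9) = 12; 9 ⊕ 12 = 5.
P3: E(K, 9) = 12; 12 ⊕ 12 = 0.
P4: E(K, 12) = 7; 12 ⊕ 7 = 11.
P5: E(K, 12) = 7; 5 ⊕ 7 = 2.
Blocks that differ from the original plaintext: P2, P3.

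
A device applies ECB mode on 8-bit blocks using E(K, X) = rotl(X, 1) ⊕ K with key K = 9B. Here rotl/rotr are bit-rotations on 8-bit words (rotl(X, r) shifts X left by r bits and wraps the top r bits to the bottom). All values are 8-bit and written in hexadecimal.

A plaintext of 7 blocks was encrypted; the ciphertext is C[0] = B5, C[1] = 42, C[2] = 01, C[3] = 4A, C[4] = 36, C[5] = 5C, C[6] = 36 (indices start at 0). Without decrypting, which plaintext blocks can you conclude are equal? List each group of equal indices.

P[4] = P[6]

ECB encrypts each block independently with the same key, so equal ciphertext blocks imply equal plaintext blocks.
C[4] = C[6] = 36, so P[4] = P[6].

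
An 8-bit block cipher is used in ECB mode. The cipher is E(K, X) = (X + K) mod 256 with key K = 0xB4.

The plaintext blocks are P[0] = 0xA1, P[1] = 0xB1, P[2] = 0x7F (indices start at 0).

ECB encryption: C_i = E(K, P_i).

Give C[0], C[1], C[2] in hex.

C[0]: E(K, 0xA1) = 0x55.
C[1]: E(K, 0xB1) = 0x65.
C[2]: E(K, 0x7F) = 0x33.

C[0] = 0x55, C[1] = 0x65, C[2] = 0x33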